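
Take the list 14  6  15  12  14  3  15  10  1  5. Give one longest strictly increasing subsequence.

Patience tails give the LIS length; then backtrack through the dp parents:
14 → extends → [14]
6 → replaces 14 → [6]
15 → extends → [6, 15]
12 → replaces 15 → [6, 12]
14 → extends → [6, 12, 14]
3 → replaces 6 → [3, 12, 14]
15 → extends → [3, 12, 14, 15]
10 → replaces 12 → [3, 10, 14, 15]
1 → replaces 3 → [1, 10, 14, 15]
5 → replaces 10 → [1, 5, 14, 15]
Length 4; one witness is 6, 12, 14, 15.

6, 12, 14, 15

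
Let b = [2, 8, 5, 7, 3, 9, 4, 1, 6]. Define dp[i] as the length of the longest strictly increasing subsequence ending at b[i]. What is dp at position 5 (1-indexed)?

2

dp[i] = 1 + max{dp[j] : j<i, b[j]<b[i]} (or 1 if no such j):
i:     1 2 3 4 5 6 7 8 9
b[i]:  2 8 5 7 3 9 4 1 6
dp:    1 2 2 3 2 4 3 1 4
At index 5 the value is 2.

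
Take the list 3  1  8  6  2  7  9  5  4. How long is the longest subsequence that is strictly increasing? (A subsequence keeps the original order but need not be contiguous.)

4

Track the smallest tail for each achievable length (strict):
3 → extends → [3]
1 → replaces 3 → [1]
8 → extends → [1, 8]
6 → replaces 8 → [1, 6]
2 → replaces 6 → [1, 2]
7 → extends → [1, 2, 7]
9 → extends → [1, 2, 7, 9]
5 → replaces 7 → [1, 2, 5, 9]
4 → replaces 5 → [1, 2, 4, 9]
Four tails, so the longest strictly increasing subsequence has length 4 (e.g. 3, 6, 7, 9).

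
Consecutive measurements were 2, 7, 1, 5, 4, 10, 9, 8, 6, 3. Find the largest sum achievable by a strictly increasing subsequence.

Let S[i] be the best sum of a strictly increasing subsequence ending at i:
i:      1  2  3  4  5  6  7  8  9 10
a[i]:   2  7  1  5  4 10  9  8  6  3
S:      2  9  1  7  6 19 18 17 13  5
Maximum is 19 (e.g. 2 + 7 + 10).

19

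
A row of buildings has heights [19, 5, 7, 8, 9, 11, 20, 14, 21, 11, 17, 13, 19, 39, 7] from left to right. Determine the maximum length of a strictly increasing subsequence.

9

Track the smallest tail for each achievable length (strict):
19 → extends → [19]
5 → replaces 19 → [5]
7 → extends → [5, 7]
8 → extends → [5, 7, 8]
9 → extends → [5, 7, 8, 9]
11 → extends → [5, 7, 8, 9, 11]
20 → extends → [5, 7, 8, 9, 11, 20]
14 → replaces 20 → [5, 7, 8, 9, 11, 14]
21 → extends → [5, 7, 8, 9, 11, 14, 21]
11 → already a tail → [5, 7, 8, 9, 11, 14, 21]
17 → replaces 21 → [5, 7, 8, 9, 11, 14, 17]
13 → replaces 14 → [5, 7, 8, 9, 11, 13, 17]
19 → extends → [5, 7, 8, 9, 11, 13, 17, 19]
39 → extends → [5, 7, 8, 9, 11, 13, 17, 19, 39]
7 → already a tail → [5, 7, 8, 9, 11, 13, 17, 19, 39]
Nine tails, so the longest strictly increasing subsequence has length 9 (e.g. 5, 7, 8, 9, 11, 14, 17, 19, 39).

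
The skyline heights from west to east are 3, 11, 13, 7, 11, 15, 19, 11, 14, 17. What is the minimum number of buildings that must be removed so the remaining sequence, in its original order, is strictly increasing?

5

Fewest deletions = n − (longest strictly increasing subsequence).
Patience tails:
3 → extends → [3]
11 → extends → [3, 11]
13 → extends → [3, 11, 13]
7 → replaces 11 → [3, 7, 13]
11 → replaces 13 → [3, 7, 11]
15 → extends → [3, 7, 11, 15]
19 → extends → [3, 7, 11, 15, 19]
11 → already a tail → [3, 7, 11, 15, 19]
14 → replaces 15 → [3, 7, 11, 14, 19]
17 → replaces 19 → [3, 7, 11, 14, 17]
Longest strictly increasing subsequence has length 5, so deletions = 10 − 5 = 5.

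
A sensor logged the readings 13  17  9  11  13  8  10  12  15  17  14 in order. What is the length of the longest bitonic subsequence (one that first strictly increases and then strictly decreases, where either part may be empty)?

6

inc[i] = longest strictly increasing subsequence ending at i; dec[i] = longest strictly decreasing subsequence starting at i:
i:      1  2  3  4  5  6  7  8  9 10 11
a[i]:  13 17  9 11 13  8 10 12 15 17 14
inc:    1  2  1  2  3  1  2  3  4  5  4
dec:    3  3  2  2  2  1  1  1  2  2  1
Best peak at i=10 (value 17): inc=5, dec=2, length 5+2−1 = 6.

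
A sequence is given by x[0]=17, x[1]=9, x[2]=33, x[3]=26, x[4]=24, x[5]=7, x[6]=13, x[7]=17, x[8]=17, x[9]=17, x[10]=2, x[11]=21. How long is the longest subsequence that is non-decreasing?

6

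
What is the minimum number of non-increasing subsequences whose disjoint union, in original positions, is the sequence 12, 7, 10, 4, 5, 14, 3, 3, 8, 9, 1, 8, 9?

4

The minimum number of non-increasing subsequences covering a sequence equals the length of its longest strictly increasing subsequence.
LIS length is 4 (e.g. 4, 5, 8, 9), so 4 piles are needed.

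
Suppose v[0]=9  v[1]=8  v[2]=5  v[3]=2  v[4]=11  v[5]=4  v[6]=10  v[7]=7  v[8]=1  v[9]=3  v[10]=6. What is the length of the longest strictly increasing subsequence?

Track the smallest tail for each achievable length (strict):
9 → extends → [9]
8 → replaces 9 → [8]
5 → replaces 8 → [5]
2 → replaces 5 → [2]
11 → extends → [2, 11]
4 → replaces 11 → [2, 4]
10 → extends → [2, 4, 10]
7 → replaces 10 → [2, 4, 7]
1 → replaces 2 → [1, 4, 7]
3 → replaces 4 → [1, 3, 7]
6 → replaces 7 → [1, 3, 6]
Three tails, so the longest strictly increasing subsequence has length 3 (e.g. 2, 4, 10).

3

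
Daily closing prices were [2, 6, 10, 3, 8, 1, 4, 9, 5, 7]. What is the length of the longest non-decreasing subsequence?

5

Track the smallest tail for each achievable length (allowing ties):
2 → extends → [2]
6 → extends → [2, 6]
10 → extends → [2, 6, 10]
3 → replaces 6 → [2, 3, 10]
8 → replaces 10 → [2, 3, 8]
1 → replaces 2 → [1, 3, 8]
4 → replaces 8 → [1, 3, 4]
9 → extends → [1, 3, 4, 9]
5 → replaces 9 → [1, 3, 4, 5]
7 → extends → [1, 3, 4, 5, 7]
Five tails, so the longest non-decreasing subsequence has length 5 (e.g. 2, 3, 4, 5, 7).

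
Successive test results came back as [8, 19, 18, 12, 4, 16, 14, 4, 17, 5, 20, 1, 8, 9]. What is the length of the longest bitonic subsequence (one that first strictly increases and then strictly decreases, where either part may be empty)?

inc[i] = longest strictly increasing subsequence ending at i; dec[i] = longest strictly decreasing subsequence starting at i:
i:      1  2  3  4  5  6  7  8  9 10 11 12 13 14
a[i]:   8 19 18 12  4 16 14  4 17  5 20  1  8  9
inc:    1  2  2  2  1  3  3  1  4  2  5  1  3  4
dec:    3  6  5  3  2  4  3  2  3  2  2  1  1  1
Best peak at i=2 (value 19): inc=2, dec=6, length 2+6−1 = 7.

7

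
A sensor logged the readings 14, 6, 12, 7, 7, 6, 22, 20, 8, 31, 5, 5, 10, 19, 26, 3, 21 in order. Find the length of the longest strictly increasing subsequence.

Track the smallest tail for each achievable length (strict):
14 → extends → [14]
6 → replaces 14 → [6]
12 → extends → [6, 12]
7 → replaces 12 → [6, 7]
7 → already a tail → [6, 7]
6 → already a tail → [6, 7]
22 → extends → [6, 7, 22]
20 → replaces 22 → [6, 7, 20]
8 → replaces 20 → [6, 7, 8]
31 → extends → [6, 7, 8, 31]
5 → replaces 6 → [5, 7, 8, 31]
5 → already a tail → [5, 7, 8, 31]
10 → replaces 31 → [5, 7, 8, 10]
19 → extends → [5, 7, 8, 10, 19]
26 → extends → [5, 7, 8, 10, 19, 26]
3 → replaces 5 → [3, 7, 8, 10, 19, 26]
21 → replaces 26 → [3, 7, 8, 10, 19, 21]
Six tails, so the longest strictly increasing subsequence has length 6 (e.g. 6, 7, 8, 10, 19, 26).

6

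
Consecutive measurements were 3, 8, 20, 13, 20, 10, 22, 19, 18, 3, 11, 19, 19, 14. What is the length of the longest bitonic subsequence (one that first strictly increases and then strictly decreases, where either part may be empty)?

8

inc[i] = longest strictly increasing subsequence ending at i; dec[i] = longest strictly decreasing subsequence starting at i:
i:      1  2  3  4  5  6  7  8  9 10 11 12 13 14
a[i]:   3  8 20 13 20 10 22 19 18  3 11 19 19 14
inc:    1  2  3  3  4  3  5  4  4  1  4  5  5  5
dec:    1  2  4  3  4  2  4  3  2  1  1  2  2  1
Best peak at i=7 (value 22): inc=5, dec=4, length 5+4−1 = 8.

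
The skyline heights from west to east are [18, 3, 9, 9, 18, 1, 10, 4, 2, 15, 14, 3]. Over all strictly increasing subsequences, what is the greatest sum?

Let S[i] be the best sum of a strictly increasing subsequence ending at i:
i:      1  2  3  4  5  6  7  8  9 10 11 12
a[i]:  18  3  9  9 18  1 10  4  2 15 14  3
S:     18  3 12 12 30  1 22  7  3 37 36  6
Maximum is 37 (e.g. 3 + 9 + 10 + 15).

37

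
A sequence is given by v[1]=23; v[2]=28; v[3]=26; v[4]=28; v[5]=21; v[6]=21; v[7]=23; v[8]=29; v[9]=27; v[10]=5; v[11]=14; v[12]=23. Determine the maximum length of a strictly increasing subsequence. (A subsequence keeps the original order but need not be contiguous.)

Let dp[i] be the length of the longest such subsequence ending at index i:
i:      1  2  3  4  5  6  7  8  9 10 11 12
v[i]:  23 28 26 28 21 21 23 29 27  5 14 23
dp:     1  2  2  3  1  1  2  4  3  1  2  3
Maximum dp value is 4.

4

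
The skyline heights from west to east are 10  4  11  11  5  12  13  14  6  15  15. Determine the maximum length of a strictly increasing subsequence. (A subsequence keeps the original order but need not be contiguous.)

Let dp[i] be the length of the longest such subsequence ending at index i:
i:      1  2  3  4  5  6  7  8  9 10 11
a[i]:  10  4 11 11  5 12 13 14  6 15 15
dp:     1  1  2  2  2  3  4  5  3  6  6
Maximum dp value is 6.

6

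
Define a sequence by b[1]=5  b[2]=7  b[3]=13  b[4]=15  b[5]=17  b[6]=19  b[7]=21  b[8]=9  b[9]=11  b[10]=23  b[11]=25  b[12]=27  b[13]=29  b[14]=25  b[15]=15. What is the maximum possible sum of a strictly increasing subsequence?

201

Let S[i] be the best sum of a strictly increasing subsequence ending at i:
i:       1   2   3   4   5   6   7   8   9  10  11  12  13  14  15
b[i]:    5   7  13  15  17  19  21   9  11  23  25  27  29  25  15
S:       5  12  25  40  57  76  97  21  32 120 145 172 201 145  47
Maximum is 201 (e.g. 5 + 7 + 13 + 15 + 17 + 19 + 21 + 23 + 25 + 27 + 29).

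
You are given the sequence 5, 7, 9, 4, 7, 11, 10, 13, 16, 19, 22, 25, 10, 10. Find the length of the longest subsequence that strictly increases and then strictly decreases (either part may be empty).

inc[i] = longest strictly increasing subsequence ending at i; dec[i] = longest strictly decreasing subsequence starting at i:
i:      1  2  3  4  5  6  7  8  9 10 11 12 13 14
a[i]:   5  7  9  4  7 11 10 13 16 19 22 25 10 10
inc:    1  2  3  1  2  4  4  5  6  7  8  9  4  4
dec:    2  2  2  1  1  2  1  2  2  2  2  2  1  1
Best peak at i=12 (value 25): inc=9, dec=2, length 9+2−1 = 10.

10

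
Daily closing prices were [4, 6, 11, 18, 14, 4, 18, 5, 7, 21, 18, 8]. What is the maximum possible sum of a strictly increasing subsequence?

Let S[i] be the best sum of a strictly increasing subsequence ending at i:
i:      1  2  3  4  5  6  7  8  9 10 11 12
a[i]:   4  6 11 18 14  4 18  5  7 21 18  8
S:      4 10 21 39 35  4 53  9 17 74 53 25
Maximum is 74 (e.g. 4 + 6 + 11 + 14 + 18 + 21).

74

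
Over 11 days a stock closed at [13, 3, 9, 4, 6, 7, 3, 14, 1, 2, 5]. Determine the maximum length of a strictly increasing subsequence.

Let dp[i] be the length of the longest such subsequence ending at index i:
i:      1  2  3  4  5  6  7  8  9 10 11
a[i]:  13  3  9  4  6  7  3 14  1  2  5
dp:     1  1  2  2  3  4  1  5  1  2  3
Maximum dp value is 5.

5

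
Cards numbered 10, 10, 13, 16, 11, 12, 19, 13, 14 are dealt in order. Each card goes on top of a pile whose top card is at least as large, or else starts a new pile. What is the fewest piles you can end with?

5

Place each on the leftmost legal pile:
10 → new pile 1 (tops now [10])
10 → pile 1 (tops now [10])
13 → new pile 2 (tops now [10, 13])
16 → new pile 3 (tops now [10, 13, 16])
11 → pile 2 (tops now [10, 11, 16])
12 → pile 3 (tops now [10, 11, 12])
19 → new pile 4 (tops now [10, 11, 12, 19])
13 → pile 4 (tops now [10, 11, 12, 13])
14 → new pile 5 (tops now [10, 11, 12, 13, 14])
Five piles.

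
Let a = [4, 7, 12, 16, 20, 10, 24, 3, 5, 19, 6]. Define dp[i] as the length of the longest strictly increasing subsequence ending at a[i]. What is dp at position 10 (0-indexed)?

dp[i] = 1 + max{dp[j] : j<i, a[j]<a[i]} (or 1 if no such j):
i:      0  1  2  3  4  5  6  7  8  9 10
a[i]:   4  7 12 16 20 10 24  3  5 19  6
dp:     1  2  3  4  5  3  6  1  2  5  3
At index 10 the value is 3.

3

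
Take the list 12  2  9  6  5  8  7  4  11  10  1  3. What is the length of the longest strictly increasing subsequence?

4

Track the smallest tail for each achievable length (strict):
12 → extends → [12]
2 → replaces 12 → [2]
9 → extends → [2, 9]
6 → replaces 9 → [2, 6]
5 → replaces 6 → [2, 5]
8 → extends → [2, 5, 8]
7 → replaces 8 → [2, 5, 7]
4 → replaces 5 → [2, 4, 7]
11 → extends → [2, 4, 7, 11]
10 → replaces 11 → [2, 4, 7, 10]
1 → replaces 2 → [1, 4, 7, 10]
3 → replaces 4 → [1, 3, 7, 10]
Four tails, so the longest strictly increasing subsequence has length 4 (e.g. 2, 6, 8, 11).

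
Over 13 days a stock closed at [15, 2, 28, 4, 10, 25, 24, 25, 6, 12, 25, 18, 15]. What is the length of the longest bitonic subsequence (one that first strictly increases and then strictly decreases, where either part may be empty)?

7

inc[i] = longest strictly increasing subsequence ending at i; dec[i] = longest strictly decreasing subsequence starting at i:
i:      1  2  3  4  5  6  7  8  9 10 11 12 13
a[i]:  15  2 28  4 10 25 24 25  6 12 25 18 15
inc:    1  1  2  2  3  4  4  5  3  4  5  5  5
dec:    3  1  5  1  2  4  3  3  1  1  3  2  1
Best peak at i=6 (value 25): inc=4, dec=4, length 4+4−1 = 7.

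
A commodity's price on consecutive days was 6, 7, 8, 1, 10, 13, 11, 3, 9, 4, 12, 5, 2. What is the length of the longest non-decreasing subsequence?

Let dp[i] be the length of the longest such subsequence ending at index i:
i:      1  2  3  4  5  6  7  8  9 10 11 12 13
a[i]:   6  7  8  1 10 13 11  3  9  4 12  5  2
dp:     1  2  3  1  4  5  5  2  4  3  6  4  2
Maximum dp value is 6.

6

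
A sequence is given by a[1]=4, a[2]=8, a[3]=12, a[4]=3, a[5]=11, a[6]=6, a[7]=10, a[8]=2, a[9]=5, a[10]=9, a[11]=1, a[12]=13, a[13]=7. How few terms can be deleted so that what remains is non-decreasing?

9

Fewest deletions = n − (longest non-decreasing subsequence).
Patience tails:
4 → extends → [4]
8 → extends → [4, 8]
12 → extends → [4, 8, 12]
3 → replaces 4 → [3, 8, 12]
11 → replaces 12 → [3, 8, 11]
6 → replaces 8 → [3, 6, 11]
10 → replaces 11 → [3, 6, 10]
2 → replaces 3 → [2, 6, 10]
5 → replaces 6 → [2, 5, 10]
9 → replaces 10 → [2, 5, 9]
1 → replaces 2 → [1, 5, 9]
13 → extends → [1, 5, 9, 13]
7 → replaces 9 → [1, 5, 7, 13]
Longest non-decreasing subsequence has length 4, so deletions = 13 − 4 = 9.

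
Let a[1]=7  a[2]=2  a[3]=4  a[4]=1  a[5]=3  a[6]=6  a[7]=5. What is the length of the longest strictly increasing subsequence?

3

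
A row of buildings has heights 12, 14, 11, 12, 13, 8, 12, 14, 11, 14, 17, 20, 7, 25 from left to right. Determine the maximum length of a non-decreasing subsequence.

8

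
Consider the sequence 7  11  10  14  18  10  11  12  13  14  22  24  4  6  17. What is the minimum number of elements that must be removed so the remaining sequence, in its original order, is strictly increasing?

Fewest deletions = n − (longest strictly increasing subsequence).
Patience tails:
7 → extends → [7]
11 → extends → [7, 11]
10 → replaces 11 → [7, 10]
14 → extends → [7, 10, 14]
18 → extends → [7, 10, 14, 18]
10 → already a tail → [7, 10, 14, 18]
11 → replaces 14 → [7, 10, 11, 18]
12 → replaces 18 → [7, 10, 11, 12]
13 → extends → [7, 10, 11, 12, 13]
14 → extends → [7, 10, 11, 12, 13, 14]
22 → extends → [7, 10, 11, 12, 13, 14, 22]
24 → extends → [7, 10, 11, 12, 13, 14, 22, 24]
4 → replaces 7 → [4, 10, 11, 12, 13, 14, 22, 24]
6 → replaces 10 → [4, 6, 11, 12, 13, 14, 22, 24]
17 → replaces 22 → [4, 6, 11, 12, 13, 14, 17, 24]
Longest strictly increasing subsequence has length 8, so deletions = 15 − 8 = 7.

7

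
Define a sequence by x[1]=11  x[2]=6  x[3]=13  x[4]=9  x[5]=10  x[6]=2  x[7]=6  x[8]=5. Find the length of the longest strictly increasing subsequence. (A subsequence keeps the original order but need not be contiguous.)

3

Track the smallest tail for each achievable length (strict):
11 → extends → [11]
6 → replaces 11 → [6]
13 → extends → [6, 13]
9 → replaces 13 → [6, 9]
10 → extends → [6, 9, 10]
2 → replaces 6 → [2, 9, 10]
6 → replaces 9 → [2, 6, 10]
5 → replaces 6 → [2, 5, 10]
Three tails, so the longest strictly increasing subsequence has length 3 (e.g. 6, 9, 10).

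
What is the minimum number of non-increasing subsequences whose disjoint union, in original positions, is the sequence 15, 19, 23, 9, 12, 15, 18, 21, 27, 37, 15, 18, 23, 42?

The minimum number of non-increasing subsequences covering a sequence equals the length of its longest strictly increasing subsequence.
LIS length is 8 (e.g. 9, 12, 15, 18, 21, 27, 37, 42), so 8 piles are needed.

8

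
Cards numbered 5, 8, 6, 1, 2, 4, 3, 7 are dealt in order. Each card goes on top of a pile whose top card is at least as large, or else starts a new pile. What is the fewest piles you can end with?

Place each on the leftmost legal pile:
5 → new pile 1 (tops now [5])
8 → new pile 2 (tops now [5, 8])
6 → pile 2 (tops now [5, 6])
1 → pile 1 (tops now [1, 6])
2 → pile 2 (tops now [1, 2])
4 → new pile 3 (tops now [1, 2, 4])
3 → pile 3 (tops now [1, 2, 3])
7 → new pile 4 (tops now [1, 2, 3, 7])
Four piles.

4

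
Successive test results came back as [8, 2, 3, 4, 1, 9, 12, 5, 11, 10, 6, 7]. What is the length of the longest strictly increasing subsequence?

Track the smallest tail for each achievable length (strict):
8 → extends → [8]
2 → replaces 8 → [2]
3 → extends → [2, 3]
4 → extends → [2, 3, 4]
1 → replaces 2 → [1, 3, 4]
9 → extends → [1, 3, 4, 9]
12 → extends → [1, 3, 4, 9, 12]
5 → replaces 9 → [1, 3, 4, 5, 12]
11 → replaces 12 → [1, 3, 4, 5, 11]
10 → replaces 11 → [1, 3, 4, 5, 10]
6 → replaces 10 → [1, 3, 4, 5, 6]
7 → extends → [1, 3, 4, 5, 6, 7]
Six tails, so the longest strictly increasing subsequence has length 6 (e.g. 2, 3, 4, 5, 6, 7).

6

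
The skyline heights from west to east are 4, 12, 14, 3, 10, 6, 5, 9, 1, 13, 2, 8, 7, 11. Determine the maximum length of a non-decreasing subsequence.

Let dp[i] be the length of the longest such subsequence ending at index i:
i:      1  2  3  4  5  6  7  8  9 10 11 12 13 14
a[i]:   4 12 14  3 10  6  5  9  1 13  2  8  7 11
dp:     1  2  3  1  2  2  2  3  1  4  2  3  3  4
Maximum dp value is 4.

4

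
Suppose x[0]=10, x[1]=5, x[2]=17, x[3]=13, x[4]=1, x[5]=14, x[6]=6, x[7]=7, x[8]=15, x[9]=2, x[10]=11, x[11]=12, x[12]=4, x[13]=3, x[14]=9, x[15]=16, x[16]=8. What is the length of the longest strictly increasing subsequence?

Track the smallest tail for each achievable length (strict):
10 → extends → [10]
5 → replaces 10 → [5]
17 → extends → [5, 17]
13 → replaces 17 → [5, 13]
1 → replaces 5 → [1, 13]
14 → extends → [1, 13, 14]
6 → replaces 13 → [1, 6, 14]
7 → replaces 14 → [1, 6, 7]
15 → extends → [1, 6, 7, 15]
2 → replaces 6 → [1, 2, 7, 15]
11 → replaces 15 → [1, 2, 7, 11]
12 → extends → [1, 2, 7, 11, 12]
4 → replaces 7 → [1, 2, 4, 11, 12]
3 → replaces 4 → [1, 2, 3, 11, 12]
9 → replaces 11 → [1, 2, 3, 9, 12]
16 → extends → [1, 2, 3, 9, 12, 16]
8 → replaces 9 → [1, 2, 3, 8, 12, 16]
Six tails, so the longest strictly increasing subsequence has length 6 (e.g. 5, 6, 7, 11, 12, 16).

6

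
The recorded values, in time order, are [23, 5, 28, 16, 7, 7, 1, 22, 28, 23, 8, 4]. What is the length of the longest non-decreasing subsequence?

Track the smallest tail for each achievable length (allowing ties):
23 → extends → [23]
5 → replaces 23 → [5]
28 → extends → [5, 28]
16 → replaces 28 → [5, 16]
7 → replaces 16 → [5, 7]
7 → extends → [5, 7, 7]
1 → replaces 5 → [1, 7, 7]
22 → extends → [1, 7, 7, 22]
28 → extends → [1, 7, 7, 22, 28]
23 → replaces 28 → [1, 7, 7, 22, 23]
8 → replaces 22 → [1, 7, 7, 8, 23]
4 → replaces 7 → [1, 4, 7, 8, 23]
Five tails, so the longest non-decreasing subsequence has length 5 (e.g. 5, 7, 7, 22, 28).

5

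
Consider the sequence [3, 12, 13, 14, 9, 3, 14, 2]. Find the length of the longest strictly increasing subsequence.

4

Let dp[i] be the length of the longest such subsequence ending at index i:
i:      1  2  3  4  5  6  7  8
a[i]:   3 12 13 14  9  3 14  2
dp:     1  2  3  4  2  1  4  1
Maximum dp value is 4.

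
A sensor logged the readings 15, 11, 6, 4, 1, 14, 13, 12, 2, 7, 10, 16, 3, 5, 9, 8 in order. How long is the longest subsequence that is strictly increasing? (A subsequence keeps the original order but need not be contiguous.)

5

Track the smallest tail for each achievable length (strict):
15 → extends → [15]
11 → replaces 15 → [11]
6 → replaces 11 → [6]
4 → replaces 6 → [4]
1 → replaces 4 → [1]
14 → extends → [1, 14]
13 → replaces 14 → [1, 13]
12 → replaces 13 → [1, 12]
2 → replaces 12 → [1, 2]
7 → extends → [1, 2, 7]
10 → extends → [1, 2, 7, 10]
16 → extends → [1, 2, 7, 10, 16]
3 → replaces 7 → [1, 2, 3, 10, 16]
5 → replaces 10 → [1, 2, 3, 5, 16]
9 → replaces 16 → [1, 2, 3, 5, 9]
8 → replaces 9 → [1, 2, 3, 5, 8]
Five tails, so the longest strictly increasing subsequence has length 5 (e.g. 1, 2, 7, 10, 16).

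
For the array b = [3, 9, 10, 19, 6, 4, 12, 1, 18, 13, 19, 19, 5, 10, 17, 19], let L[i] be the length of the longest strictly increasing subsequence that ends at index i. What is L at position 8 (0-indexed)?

5

dp[i] = 1 + max{dp[j] : j<i, b[j]<b[i]} (or 1 if no such j):
i:      0  1  2  3  4  5  6  7  8  9 10 11 12 13 14 15
b[i]:   3  9 10 19  6  4 12  1 18 13 19 19  5 10 17 19
dp:     1  2  3  4  2  2  4  1  5  5  6  6  3  4  6  7
At index 8 the value is 5.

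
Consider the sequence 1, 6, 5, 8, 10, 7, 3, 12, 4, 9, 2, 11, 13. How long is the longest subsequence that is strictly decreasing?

Negate each value so 'decreasing' becomes 'increasing', then run patience tails on the negated sequence:
-1 → extends → [-1]
-6 → replaces -1 → [-6]
-5 → extends → [-6, -5]
-8 → replaces -6 → [-8, -5]
-10 → replaces -8 → [-10, -5]
-7 → replaces -5 → [-10, -7]
-3 → extends → [-10, -7, -3]
-12 → replaces -10 → [-12, -7, -3]
-4 → replaces -3 → [-12, -7, -4]
-9 → replaces -7 → [-12, -9, -4]
-2 → extends → [-12, -9, -4, -2]
-11 → replaces -9 → [-12, -11, -4, -2]
-13 → replaces -12 → [-13, -11, -4, -2]
Four tails, so the longest strictly decreasing subsequence of the original has length 4.

4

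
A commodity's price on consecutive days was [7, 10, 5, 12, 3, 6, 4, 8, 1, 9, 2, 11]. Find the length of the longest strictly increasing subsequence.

5

Track the smallest tail for each achievable length (strict):
7 → extends → [7]
10 → extends → [7, 10]
5 → replaces 7 → [5, 10]
12 → extends → [5, 10, 12]
3 → replaces 5 → [3, 10, 12]
6 → replaces 10 → [3, 6, 12]
4 → replaces 6 → [3, 4, 12]
8 → replaces 12 → [3, 4, 8]
1 → replaces 3 → [1, 4, 8]
9 → extends → [1, 4, 8, 9]
2 → replaces 4 → [1, 2, 8, 9]
11 → extends → [1, 2, 8, 9, 11]
Five tails, so the longest strictly increasing subsequence has length 5 (e.g. 5, 6, 8, 9, 11).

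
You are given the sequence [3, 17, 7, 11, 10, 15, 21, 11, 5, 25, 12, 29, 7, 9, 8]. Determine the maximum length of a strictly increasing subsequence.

7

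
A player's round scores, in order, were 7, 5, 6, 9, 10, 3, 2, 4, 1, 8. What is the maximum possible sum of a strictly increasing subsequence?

30

Let S[i] be the best sum of a strictly increasing subsequence ending at i:
i:      1  2  3  4  5  6  7  8  9 10
a[i]:   7  5  6  9 10  3  2  4  1  8
S:      7  5 11 20 30  3  2  7  1 19
Maximum is 30 (e.g. 5 + 6 + 9 + 10).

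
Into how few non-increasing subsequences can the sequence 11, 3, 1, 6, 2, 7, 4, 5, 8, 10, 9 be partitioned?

6

The minimum number of non-increasing subsequences covering a sequence equals the length of its longest strictly increasing subsequence.
LIS length is 6 (e.g. 1, 2, 4, 5, 8, 10), so 6 piles are needed.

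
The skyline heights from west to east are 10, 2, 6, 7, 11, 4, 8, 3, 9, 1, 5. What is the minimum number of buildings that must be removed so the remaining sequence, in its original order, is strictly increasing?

Fewest deletions = n − (longest strictly increasing subsequence).
Patience tails:
10 → extends → [10]
2 → replaces 10 → [2]
6 → extends → [2, 6]
7 → extends → [2, 6, 7]
11 → extends → [2, 6, 7, 11]
4 → replaces 6 → [2, 4, 7, 11]
8 → replaces 11 → [2, 4, 7, 8]
3 → replaces 4 → [2, 3, 7, 8]
9 → extends → [2, 3, 7, 8, 9]
1 → replaces 2 → [1, 3, 7, 8, 9]
5 → replaces 7 → [1, 3, 5, 8, 9]
Longest strictly increasing subsequence has length 5, so deletions = 11 − 5 = 6.

6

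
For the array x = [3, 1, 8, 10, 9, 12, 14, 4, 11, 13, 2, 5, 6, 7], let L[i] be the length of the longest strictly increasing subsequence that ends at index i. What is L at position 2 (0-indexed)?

dp[i] = 1 + max{dp[j] : j<i, x[j]<x[i]} (or 1 if no such j):
i:      0  1  2  3  4  5  6  7  8  9 10 11 12 13
x[i]:   3  1  8 10  9 12 14  4 11 13  2  5  6  7
dp:     1  1  2  3  3  4  5  2  4  5  2  3  4  5
At index 2 the value is 2.

2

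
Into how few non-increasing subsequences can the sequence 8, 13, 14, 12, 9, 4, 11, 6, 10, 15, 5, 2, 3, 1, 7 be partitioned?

Place each on the leftmost legal pile:
8 → new pile 1 (tops now [8])
13 → new pile 2 (tops now [8, 13])
14 → new pile 3 (tops now [8, 13, 14])
12 → pile 2 (tops now [8, 12, 14])
9 → pile 2 (tops now [8, 9, 14])
4 → pile 1 (tops now [4, 9, 14])
11 → pile 3 (tops now [4, 9, 11])
6 → pile 2 (tops now [4, 6, 11])
10 → pile 3 (tops now [4, 6, 10])
15 → new pile 4 (tops now [4, 6, 10, 15])
5 → pile 2 (tops now [4, 5, 10, 15])
2 → pile 1 (tops now [2, 5, 10, 15])
3 → pile 2 (tops now [2, 3, 10, 15])
1 → pile 1 (tops now [1, 3, 10, 15])
7 → pile 3 (tops now [1, 3, 7, 15])
Four piles.

4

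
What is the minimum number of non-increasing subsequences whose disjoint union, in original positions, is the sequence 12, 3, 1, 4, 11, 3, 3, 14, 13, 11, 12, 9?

4

Place each on the leftmost legal pile:
12 → new pile 1 (tops now [12])
3 → pile 1 (tops now [3])
1 → pile 1 (tops now [1])
4 → new pile 2 (tops now [1, 4])
11 → new pile 3 (tops now [1, 4, 11])
3 → pile 2 (tops now [1, 3, 11])
3 → pile 2 (tops now [1, 3, 11])
14 → new pile 4 (tops now [1, 3, 11, 14])
13 → pile 4 (tops now [1, 3, 11, 13])
11 → pile 3 (tops now [1, 3, 11, 13])
12 → pile 4 (tops now [1, 3, 11, 12])
9 → pile 3 (tops now [1, 3, 9, 12])
Four piles.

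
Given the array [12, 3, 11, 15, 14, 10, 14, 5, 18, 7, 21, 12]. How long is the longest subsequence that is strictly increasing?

Track the smallest tail for each achievable length (strict):
12 → extends → [12]
3 → replaces 12 → [3]
11 → extends → [3, 11]
15 → extends → [3, 11, 15]
14 → replaces 15 → [3, 11, 14]
10 → replaces 11 → [3, 10, 14]
14 → already a tail → [3, 10, 14]
5 → replaces 10 → [3, 5, 14]
18 → extends → [3, 5, 14, 18]
7 → replaces 14 → [3, 5, 7, 18]
21 → extends → [3, 5, 7, 18, 21]
12 → replaces 18 → [3, 5, 7, 12, 21]
Five tails, so the longest strictly increasing subsequence has length 5 (e.g. 3, 11, 15, 18, 21).

5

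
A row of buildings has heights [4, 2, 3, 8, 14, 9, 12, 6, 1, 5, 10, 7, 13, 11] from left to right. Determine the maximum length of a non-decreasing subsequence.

Track the smallest tail for each achievable length (allowing ties):
4 → extends → [4]
2 → replaces 4 → [2]
3 → extends → [2, 3]
8 → extends → [2, 3, 8]
14 → extends → [2, 3, 8, 14]
9 → replaces 14 → [2, 3, 8, 9]
12 → extends → [2, 3, 8, 9, 12]
6 → replaces 8 → [2, 3, 6, 9, 12]
1 → replaces 2 → [1, 3, 6, 9, 12]
5 → replaces 6 → [1, 3, 5, 9, 12]
10 → replaces 12 → [1, 3, 5, 9, 10]
7 → replaces 9 → [1, 3, 5, 7, 10]
13 → extends → [1, 3, 5, 7, 10, 13]
11 → replaces 13 → [1, 3, 5, 7, 10, 11]
Six tails, so the longest non-decreasing subsequence has length 6 (e.g. 2, 3, 8, 9, 12, 13).

6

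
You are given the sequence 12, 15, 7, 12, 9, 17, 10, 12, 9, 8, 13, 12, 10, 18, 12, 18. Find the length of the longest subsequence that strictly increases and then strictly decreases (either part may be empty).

7

inc[i] = longest strictly increasing subsequence ending at i; dec[i] = longest strictly decreasing subsequence starting at i:
i:      1  2  3  4  5  6  7  8  9 10 11 12 13 14 15 16
a[i]:  12 15  7 12  9 17 10 12  9  8 13 12 10 18 12 18
inc:    1  2  1  2  2  3  3  4  2  2  5  4  3  6  4  6
dec:    4  5  1  4  2  4  3  3  2  1  3  2  1  2  1  1
Best peak at i=11 (value 13): inc=5, dec=3, length 5+3−1 = 7.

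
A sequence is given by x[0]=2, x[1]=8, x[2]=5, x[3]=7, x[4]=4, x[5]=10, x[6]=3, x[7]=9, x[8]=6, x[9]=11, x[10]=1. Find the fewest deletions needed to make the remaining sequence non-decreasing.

6

Fewest deletions = n − (longest non-decreasing subsequence).
Patience tails:
2 → extends → [2]
8 → extends → [2, 8]
5 → replaces 8 → [2, 5]
7 → extends → [2, 5, 7]
4 → replaces 5 → [2, 4, 7]
10 → extends → [2, 4, 7, 10]
3 → replaces 4 → [2, 3, 7, 10]
9 → replaces 10 → [2, 3, 7, 9]
6 → replaces 7 → [2, 3, 6, 9]
11 → extends → [2, 3, 6, 9, 11]
1 → replaces 2 → [1, 3, 6, 9, 11]
Longest non-decreasing subsequence has length 5, so deletions = 11 − 5 = 6.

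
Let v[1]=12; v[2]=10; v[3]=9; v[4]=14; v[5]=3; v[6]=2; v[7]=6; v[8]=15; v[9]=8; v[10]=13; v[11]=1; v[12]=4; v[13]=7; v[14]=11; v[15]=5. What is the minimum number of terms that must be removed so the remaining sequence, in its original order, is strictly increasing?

Fewest deletions = n − (longest strictly increasing subsequence).
Patience tails:
12 → extends → [12]
10 → replaces 12 → [10]
9 → replaces 10 → [9]
14 → extends → [9, 14]
3 → replaces 9 → [3, 14]
2 → replaces 3 → [2, 14]
6 → replaces 14 → [2, 6]
15 → extends → [2, 6, 15]
8 → replaces 15 → [2, 6, 8]
13 → extends → [2, 6, 8, 13]
1 → replaces 2 → [1, 6, 8, 13]
4 → replaces 6 → [1, 4, 8, 13]
7 → replaces 8 → [1, 4, 7, 13]
11 → replaces 13 → [1, 4, 7, 11]
5 → replaces 7 → [1, 4, 5, 11]
Longest strictly increasing subsequence has length 4, so deletions = 15 − 4 = 11.

11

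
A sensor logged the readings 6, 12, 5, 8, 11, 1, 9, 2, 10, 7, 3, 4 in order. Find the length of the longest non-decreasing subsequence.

4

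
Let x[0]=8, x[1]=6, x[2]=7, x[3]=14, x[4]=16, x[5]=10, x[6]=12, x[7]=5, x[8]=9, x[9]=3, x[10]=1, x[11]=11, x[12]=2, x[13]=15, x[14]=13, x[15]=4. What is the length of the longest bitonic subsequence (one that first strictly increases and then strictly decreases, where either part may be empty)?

8

inc[i] = longest strictly increasing subsequence ending at i; dec[i] = longest strictly decreasing subsequence starting at i:
i:      0  1  2  3  4  5  6  7  8  9 10 11 12 13 14 15
x[i]:   8  6  7 14 16 10 12  5  9  3  1 11  2 15 13  4
inc:    1  1  2  3  4  3  4  1  3  1  1  4  2  5  5  3
dec:    5  4  4  5  5  4  4  3  3  2  1  2  1  3  2  1
Best peak at i=4 (value 16): inc=4, dec=5, length 4+5−1 = 8.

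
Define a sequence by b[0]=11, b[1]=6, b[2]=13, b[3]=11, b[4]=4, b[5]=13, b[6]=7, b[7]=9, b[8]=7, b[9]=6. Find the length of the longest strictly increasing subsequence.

Track the smallest tail for each achievable length (strict):
11 → extends → [11]
6 → replaces 11 → [6]
13 → extends → [6, 13]
11 → replaces 13 → [6, 11]
4 → replaces 6 → [4, 11]
13 → extends → [4, 11, 13]
7 → replaces 11 → [4, 7, 13]
9 → replaces 13 → [4, 7, 9]
7 → already a tail → [4, 7, 9]
6 → replaces 7 → [4, 6, 9]
Three tails, so the longest strictly increasing subsequence has length 3 (e.g. 6, 11, 13).

3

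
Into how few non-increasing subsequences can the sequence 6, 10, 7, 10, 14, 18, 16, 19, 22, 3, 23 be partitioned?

Place each on the leftmost legal pile:
6 → new pile 1 (tops now [6])
10 → new pile 2 (tops now [6, 10])
7 → pile 2 (tops now [6, 7])
10 → new pile 3 (tops now [6, 7, 10])
14 → new pile 4 (tops now [6, 7, 10, 14])
18 → new pile 5 (tops now [6, 7, 10, 14, 18])
16 → pile 5 (tops now [6, 7, 10, 14, 16])
19 → new pile 6 (tops now [6, 7, 10, 14, 16, 19])
22 → new pile 7 (tops now [6, 7, 10, 14, 16, 19, 22])
3 → pile 1 (tops now [3, 7, 10, 14, 16, 19, 22])
23 → new pile 8 (tops now [3, 7, 10, 14, 16, 19, 22, 23])
Eight piles.

8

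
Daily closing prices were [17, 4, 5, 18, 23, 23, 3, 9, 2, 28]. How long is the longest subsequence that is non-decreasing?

6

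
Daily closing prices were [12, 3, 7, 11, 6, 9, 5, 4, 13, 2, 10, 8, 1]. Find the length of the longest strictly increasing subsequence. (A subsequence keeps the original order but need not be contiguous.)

Track the smallest tail for each achievable length (strict):
12 → extends → [12]
3 → replaces 12 → [3]
7 → extends → [3, 7]
11 → extends → [3, 7, 11]
6 → replaces 7 → [3, 6, 11]
9 → replaces 11 → [3, 6, 9]
5 → replaces 6 → [3, 5, 9]
4 → replaces 5 → [3, 4, 9]
13 → extends → [3, 4, 9, 13]
2 → replaces 3 → [2, 4, 9, 13]
10 → replaces 13 → [2, 4, 9, 10]
8 → replaces 9 → [2, 4, 8, 10]
1 → replaces 2 → [1, 4, 8, 10]
Four tails, so the longest strictly increasing subsequence has length 4 (e.g. 3, 7, 11, 13).

4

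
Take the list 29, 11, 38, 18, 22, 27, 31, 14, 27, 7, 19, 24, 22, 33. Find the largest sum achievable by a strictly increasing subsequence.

Let S[i] be the best sum of a strictly increasing subsequence ending at i:
i:       1   2   3   4   5   6   7   8   9  10  11  12  13  14
a[i]:   29  11  38  18  22  27  31  14  27   7  19  24  22  33
S:      29  11  67  29  51  78 109  25  78   7  48  75  70 142
Maximum is 142 (e.g. 11 + 18 + 22 + 27 + 31 + 33).

142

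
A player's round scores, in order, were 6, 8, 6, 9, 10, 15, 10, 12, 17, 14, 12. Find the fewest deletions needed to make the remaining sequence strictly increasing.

Fewest deletions = n − (longest strictly increasing subsequence).
Patience tails:
6 → extends → [6]
8 → extends → [6, 8]
6 → already a tail → [6, 8]
9 → extends → [6, 8, 9]
10 → extends → [6, 8, 9, 10]
15 → extends → [6, 8, 9, 10, 15]
10 → already a tail → [6, 8, 9, 10, 15]
12 → replaces 15 → [6, 8, 9, 10, 12]
17 → extends → [6, 8, 9, 10, 12, 17]
14 → replaces 17 → [6, 8, 9, 10, 12, 14]
12 → already a tail → [6, 8, 9, 10, 12, 14]
Longest strictly increasing subsequence has length 6, so deletions = 11 − 6 = 5.

5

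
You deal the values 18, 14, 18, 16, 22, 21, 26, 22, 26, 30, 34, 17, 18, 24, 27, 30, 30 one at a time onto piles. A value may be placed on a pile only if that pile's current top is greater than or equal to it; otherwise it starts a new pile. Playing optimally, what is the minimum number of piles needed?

7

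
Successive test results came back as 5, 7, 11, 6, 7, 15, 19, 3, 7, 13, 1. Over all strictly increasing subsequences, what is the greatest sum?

57

Let S[i] be the best sum of a strictly increasing subsequence ending at i:
i:      1  2  3  4  5  6  7  8  9 10 11
a[i]:   5  7 11  6  7 15 19  3  7 13  1
S:      5 12 23 11 18 38 57  3 18 36  1
Maximum is 57 (e.g. 5 + 7 + 11 + 15 + 19).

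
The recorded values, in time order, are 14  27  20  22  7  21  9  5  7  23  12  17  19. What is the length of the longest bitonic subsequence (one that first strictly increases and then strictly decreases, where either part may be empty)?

inc[i] = longest strictly increasing subsequence ending at i; dec[i] = longest strictly decreasing subsequence starting at i:
i:      1  2  3  4  5  6  7  8  9 10 11 12 13
a[i]:  14 27 20 22  7 21  9  5  7 23 12 17 19
inc:    1  2  2  3  1  3  2  1  2  4  3  4  5
dec:    3  5  3  4  2  3  2  1  1  2  1  1  1
Best peak at i=2 (value 27): inc=2, dec=5, length 2+5−1 = 6.

6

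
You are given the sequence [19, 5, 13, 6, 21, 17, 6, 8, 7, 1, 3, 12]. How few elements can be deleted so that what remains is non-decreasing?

7

Fewest deletions = n − (longest non-decreasing subsequence).
Patience tails:
19 → extends → [19]
5 → replaces 19 → [5]
13 → extends → [5, 13]
6 → replaces 13 → [5, 6]
21 → extends → [5, 6, 21]
17 → replaces 21 → [5, 6, 17]
6 → replaces 17 → [5, 6, 6]
8 → extends → [5, 6, 6, 8]
7 → replaces 8 → [5, 6, 6, 7]
1 → replaces 5 → [1, 6, 6, 7]
3 → replaces 6 → [1, 3, 6, 7]
12 → extends → [1, 3, 6, 7, 12]
Longest non-decreasing subsequence has length 5, so deletions = 12 − 5 = 7.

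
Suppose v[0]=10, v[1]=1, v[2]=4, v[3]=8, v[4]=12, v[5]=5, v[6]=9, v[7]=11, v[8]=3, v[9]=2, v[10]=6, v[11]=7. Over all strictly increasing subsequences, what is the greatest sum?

33

Let S[i] be the best sum of a strictly increasing subsequence ending at i:
i:      0  1  2  3  4  5  6  7  8  9 10 11
v[i]:  10  1  4  8 12  5  9 11  3  2  6  7
S:     10  1  5 13 25 10 22 33  4  3 16 23
Maximum is 33 (e.g. 1 + 4 + 8 + 9 + 11).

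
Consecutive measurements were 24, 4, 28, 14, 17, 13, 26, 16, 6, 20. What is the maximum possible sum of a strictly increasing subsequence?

61

Let S[i] be the best sum of a strictly increasing subsequence ending at i:
i:      1  2  3  4  5  6  7  8  9 10
a[i]:  24  4 28 14 17 13 26 16  6 20
S:     24  4 52 18 35 17 61 34 10 55
Maximum is 61 (e.g. 4 + 14 + 17 + 26).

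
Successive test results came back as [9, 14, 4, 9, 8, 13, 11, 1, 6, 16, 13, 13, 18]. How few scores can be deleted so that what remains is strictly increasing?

Fewest deletions = n − (longest strictly increasing subsequence).
Patience tails:
9 → extends → [9]
14 → extends → [9, 14]
4 → replaces 9 → [4, 14]
9 → replaces 14 → [4, 9]
8 → replaces 9 → [4, 8]
13 → extends → [4, 8, 13]
11 → replaces 13 → [4, 8, 11]
1 → replaces 4 → [1, 8, 11]
6 → replaces 8 → [1, 6, 11]
16 → extends → [1, 6, 11, 16]
13 → replaces 16 → [1, 6, 11, 13]
13 → already a tail → [1, 6, 11, 13]
18 → extends → [1, 6, 11, 13, 18]
Longest strictly increasing subsequence has length 5, so deletions = 13 − 5 = 8.

8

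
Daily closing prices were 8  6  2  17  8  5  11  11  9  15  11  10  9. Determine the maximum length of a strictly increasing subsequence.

4

Track the smallest tail for each achievable length (strict):
8 → extends → [8]
6 → replaces 8 → [6]
2 → replaces 6 → [2]
17 → extends → [2, 17]
8 → replaces 17 → [2, 8]
5 → replaces 8 → [2, 5]
11 → extends → [2, 5, 11]
11 → already a tail → [2, 5, 11]
9 → replaces 11 → [2, 5, 9]
15 → extends → [2, 5, 9, 15]
11 → replaces 15 → [2, 5, 9, 11]
10 → replaces 11 → [2, 5, 9, 10]
9 → already a tail → [2, 5, 9, 10]
Four tails, so the longest strictly increasing subsequence has length 4 (e.g. 6, 8, 11, 15).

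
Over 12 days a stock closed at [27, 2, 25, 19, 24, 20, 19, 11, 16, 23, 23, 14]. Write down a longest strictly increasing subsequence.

2, 19, 20, 23

Patience tails give the LIS length; then backtrack through the dp parents:
27 → extends → [27]
2 → replaces 27 → [2]
25 → extends → [2, 25]
19 → replaces 25 → [2, 19]
24 → extends → [2, 19, 24]
20 → replaces 24 → [2, 19, 20]
19 → already a tail → [2, 19, 20]
11 → replaces 19 → [2, 11, 20]
16 → replaces 20 → [2, 11, 16]
23 → extends → [2, 11, 16, 23]
23 → already a tail → [2, 11, 16, 23]
14 → replaces 16 → [2, 11, 14, 23]
Length 4; one witness is 2, 19, 20, 23.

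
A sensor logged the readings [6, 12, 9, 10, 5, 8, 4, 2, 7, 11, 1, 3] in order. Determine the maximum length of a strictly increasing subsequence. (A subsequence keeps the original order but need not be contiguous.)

4

Let dp[i] be the length of the longest such subsequence ending at index i:
i:      1  2  3  4  5  6  7  8  9 10 11 12
a[i]:   6 12  9 10  5  8  4  2  7 11  1  3
dp:     1  2  2  3  1  2  1  1  2  4  1  2
Maximum dp value is 4.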